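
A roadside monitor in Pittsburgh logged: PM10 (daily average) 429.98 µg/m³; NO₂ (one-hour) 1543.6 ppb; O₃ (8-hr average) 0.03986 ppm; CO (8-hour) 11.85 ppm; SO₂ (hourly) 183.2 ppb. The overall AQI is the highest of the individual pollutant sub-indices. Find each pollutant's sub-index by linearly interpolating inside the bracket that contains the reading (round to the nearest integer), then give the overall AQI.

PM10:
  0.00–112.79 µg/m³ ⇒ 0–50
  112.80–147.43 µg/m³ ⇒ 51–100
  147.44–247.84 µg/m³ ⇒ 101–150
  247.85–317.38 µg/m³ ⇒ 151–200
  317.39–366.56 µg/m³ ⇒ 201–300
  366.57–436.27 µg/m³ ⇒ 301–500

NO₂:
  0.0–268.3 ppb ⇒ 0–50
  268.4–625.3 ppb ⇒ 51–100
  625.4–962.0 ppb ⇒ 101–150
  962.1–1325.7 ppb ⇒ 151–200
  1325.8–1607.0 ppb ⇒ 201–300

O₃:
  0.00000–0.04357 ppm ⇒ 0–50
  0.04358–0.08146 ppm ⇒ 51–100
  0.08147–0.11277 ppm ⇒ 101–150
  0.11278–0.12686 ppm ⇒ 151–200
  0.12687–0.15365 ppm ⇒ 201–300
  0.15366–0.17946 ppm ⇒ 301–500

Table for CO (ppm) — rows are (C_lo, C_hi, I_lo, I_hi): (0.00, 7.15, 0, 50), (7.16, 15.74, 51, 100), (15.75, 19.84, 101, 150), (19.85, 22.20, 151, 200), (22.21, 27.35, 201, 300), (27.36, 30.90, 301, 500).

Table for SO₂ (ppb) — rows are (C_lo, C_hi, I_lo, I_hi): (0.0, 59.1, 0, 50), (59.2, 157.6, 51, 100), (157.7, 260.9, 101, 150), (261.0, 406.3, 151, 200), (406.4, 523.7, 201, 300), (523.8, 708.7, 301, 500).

PM10: row 366.57–436.27 (AQI 301–500). (500−301)·(429.98−366.57)/(436.27−366.57) + 301 = 199·63.41/69.70 + 301 ≈ 482.04 → 482.
NO₂: row 1325.8–1607.0 (AQI 201–300). (300−201)·(1543.6−1325.8)/(1607.0−1325.8) + 201 = 99·217.8/281.2 + 201 ≈ 277.68 → 278.
O₃ 0.03986: bracket 0.00000–0.04357 → index 0–50; slope 50/0.04357, offset 0.03986.
AQI = 0 + 50/0.04357·0.03986 ≈ 45.74 ⇒ 46.
CO: 11.85 ∈ [7.16, 15.74] ↔ index [51, 100].
51 + (11.85−7.16)·(100−51)/(15.74−7.16) = 51 + 4.69·49/8.58 ≈ 77.78, so AQI = 78.
SO₂ 183.2: bracket 157.7–260.9 → index 101–150; slope 49/103.2, offset 25.5.
AQI = 101 + 49/103.2·25.5 ≈ 113.11 ⇒ 113.
Sub-indices: PM10→482, NO₂→278, O₃→46, CO→78, SO₂→113. Overall AQI = max = 482; dominant pollutant is PM10.

482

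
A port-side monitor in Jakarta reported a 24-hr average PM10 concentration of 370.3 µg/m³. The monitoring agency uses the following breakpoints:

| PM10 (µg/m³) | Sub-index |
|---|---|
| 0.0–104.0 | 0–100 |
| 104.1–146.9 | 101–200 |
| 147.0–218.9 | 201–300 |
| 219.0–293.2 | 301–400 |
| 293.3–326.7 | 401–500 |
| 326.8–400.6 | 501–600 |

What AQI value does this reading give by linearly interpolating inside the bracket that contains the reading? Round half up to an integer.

559

PM10: row 326.8–400.6 (AQI 501–600). (600−501)·(370.3−326.8)/(400.6−326.8) + 501 = 99·43.5/73.8 + 501 ≈ 559.35 → 559.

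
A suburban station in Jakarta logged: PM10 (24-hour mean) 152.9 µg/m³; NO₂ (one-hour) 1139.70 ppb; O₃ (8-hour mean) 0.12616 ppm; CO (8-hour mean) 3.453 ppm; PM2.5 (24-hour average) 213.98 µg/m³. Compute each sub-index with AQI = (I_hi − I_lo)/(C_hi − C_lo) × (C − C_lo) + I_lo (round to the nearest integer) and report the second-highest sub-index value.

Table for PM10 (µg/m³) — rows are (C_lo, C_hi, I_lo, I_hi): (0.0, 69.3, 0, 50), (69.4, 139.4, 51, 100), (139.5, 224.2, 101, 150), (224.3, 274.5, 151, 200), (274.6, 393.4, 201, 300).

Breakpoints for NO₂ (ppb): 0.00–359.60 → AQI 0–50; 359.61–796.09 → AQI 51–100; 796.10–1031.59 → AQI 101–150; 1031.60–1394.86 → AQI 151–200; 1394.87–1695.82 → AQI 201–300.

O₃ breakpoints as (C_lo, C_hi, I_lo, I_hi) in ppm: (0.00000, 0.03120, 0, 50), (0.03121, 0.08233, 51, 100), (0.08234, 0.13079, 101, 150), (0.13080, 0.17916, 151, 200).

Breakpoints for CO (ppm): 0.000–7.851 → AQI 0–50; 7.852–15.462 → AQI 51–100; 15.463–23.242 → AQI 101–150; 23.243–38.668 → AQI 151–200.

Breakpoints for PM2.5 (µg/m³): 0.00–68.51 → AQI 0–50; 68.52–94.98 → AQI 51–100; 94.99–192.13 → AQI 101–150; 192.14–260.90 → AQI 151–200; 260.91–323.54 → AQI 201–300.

PM10: 152.9 ∈ [139.5, 224.2] ↔ index [101, 150].
101 + (152.9−139.5)·(150−101)/(224.2−139.5) = 101 + 13.4·49/84.7 ≈ 108.75, so AQI = 109.
NO₂: row 1031.60–1394.86 (AQI 151–200). (200−151)·(1139.70−1031.60)/(1394.86−1031.60) + 151 = 49·108.10/363.26 + 151 ≈ 165.58 → 166.
O₃: 0.12616 lies in 0.08234–0.13079, so I_lo=101, I_hi=150, C_lo=0.08234, C_hi=0.13079.
(150−101)/(0.13079−0.08234) × (0.12616−0.08234) + 101 = 49/0.04845 × 0.04382 + 101 ≈ 145.32 → 145.
CO: 3.453 lies in 0.000–7.851, so I_lo=0, I_hi=50, C_lo=0.000, C_hi=7.851.
(50−0)/(7.851−0.000) × (3.453−0.000) + 0 = 50/7.851 × 3.453 + 0 ≈ 21.99 → 22.
PM2.5 213.98: bracket 192.14–260.90 → index 151–200; slope 49/68.76, offset 21.84.
AQI = 151 + 49/68.76·21.84 ≈ 166.56 ⇒ 167.
Sub-indices: PM10→109, NO₂→166, O₃→145, CO→22, PM2.5→167. Ranked high→low: 167, 166, 145, 109, 22. Second-highest sub-index = 166.

166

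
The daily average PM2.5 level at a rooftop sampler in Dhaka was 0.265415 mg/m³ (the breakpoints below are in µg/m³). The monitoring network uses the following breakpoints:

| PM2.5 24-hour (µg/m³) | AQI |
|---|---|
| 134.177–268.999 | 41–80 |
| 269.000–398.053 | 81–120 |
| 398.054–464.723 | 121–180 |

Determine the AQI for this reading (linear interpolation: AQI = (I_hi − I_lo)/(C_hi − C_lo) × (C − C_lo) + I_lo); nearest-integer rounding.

79

Convert: 0.265415 mg/m³ = 265.415 µg/m³.
PM2.5 265.415: bracket 134.177–268.999 → index 41–80; slope 39/134.822, offset 131.238.
AQI = 41 + 39/134.822·131.238 ≈ 78.96 ⇒ 79.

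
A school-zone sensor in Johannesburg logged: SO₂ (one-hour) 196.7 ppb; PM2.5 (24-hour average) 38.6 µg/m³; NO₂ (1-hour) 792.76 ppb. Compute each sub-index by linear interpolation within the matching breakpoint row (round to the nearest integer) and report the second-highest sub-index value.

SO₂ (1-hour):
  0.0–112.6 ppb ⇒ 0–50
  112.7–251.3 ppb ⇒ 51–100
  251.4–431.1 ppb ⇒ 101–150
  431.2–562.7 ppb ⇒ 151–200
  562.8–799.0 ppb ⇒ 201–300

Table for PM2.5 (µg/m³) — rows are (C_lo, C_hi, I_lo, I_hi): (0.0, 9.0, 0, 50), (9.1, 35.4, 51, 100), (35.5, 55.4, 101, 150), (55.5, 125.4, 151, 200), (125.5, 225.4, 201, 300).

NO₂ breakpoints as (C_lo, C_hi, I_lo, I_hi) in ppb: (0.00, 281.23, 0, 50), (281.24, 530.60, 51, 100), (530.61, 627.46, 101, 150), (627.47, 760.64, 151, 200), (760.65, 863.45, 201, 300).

109

SO₂: 196.7 lies in 112.7–251.3, so I_lo=51, I_hi=100, C_lo=112.7, C_hi=251.3.
(100−51)/(251.3−112.7) × (196.7−112.7) + 51 = 49/138.6 × 84.0 + 51 ≈ 80.70 → 81.
PM2.5: row 35.5–55.4 (AQI 101–150). (150−101)·(38.6−35.5)/(55.4−35.5) + 101 = 49·3.1/19.9 + 101 ≈ 108.63 → 109.
NO₂: 792.76 ∈ [760.65, 863.45] ↔ index [201, 300].
201 + (792.76−760.65)·(300−201)/(863.45−760.65) = 201 + 32.11·99/102.80 ≈ 231.92, so AQI = 232.
Sub-indices: SO₂→81, PM2.5→109, NO₂→232. Ranked high→low: 232, 109, 81. Second-highest sub-index = 109.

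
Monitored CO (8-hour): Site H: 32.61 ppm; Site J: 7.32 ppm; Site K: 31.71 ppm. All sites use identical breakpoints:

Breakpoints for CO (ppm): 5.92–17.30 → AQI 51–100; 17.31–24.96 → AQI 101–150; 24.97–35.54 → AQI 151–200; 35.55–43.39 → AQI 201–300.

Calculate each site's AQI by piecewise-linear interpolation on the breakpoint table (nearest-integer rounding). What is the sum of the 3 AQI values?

Site H: 32.61 lies in 24.97–35.54, so I_lo=151, I_hi=200, C_lo=24.97, C_hi=35.54.
(200−151)/(35.54−24.97) × (32.61−24.97) + 151 = 49/10.57 × 7.64 + 151 ≈ 186.42 → 186.
Site J: row 5.92–17.30 (AQI 51–100). (100−51)·(7.32−5.92)/(17.30−5.92) + 51 = 49·1.40/11.38 + 51 ≈ 57.03 → 57.
Site K: 31.71 lies in 24.97–35.54, so I_lo=151, I_hi=200, C_lo=24.97, C_hi=35.54.
(200−151)/(35.54−24.97) × (31.71−24.97) + 151 = 49/10.57 × 6.74 + 151 ≈ 182.25 → 182.
AQIs: Site H=186, Site J=57, Site K=182. Sum = 186 + 57 + 182 = 425.

425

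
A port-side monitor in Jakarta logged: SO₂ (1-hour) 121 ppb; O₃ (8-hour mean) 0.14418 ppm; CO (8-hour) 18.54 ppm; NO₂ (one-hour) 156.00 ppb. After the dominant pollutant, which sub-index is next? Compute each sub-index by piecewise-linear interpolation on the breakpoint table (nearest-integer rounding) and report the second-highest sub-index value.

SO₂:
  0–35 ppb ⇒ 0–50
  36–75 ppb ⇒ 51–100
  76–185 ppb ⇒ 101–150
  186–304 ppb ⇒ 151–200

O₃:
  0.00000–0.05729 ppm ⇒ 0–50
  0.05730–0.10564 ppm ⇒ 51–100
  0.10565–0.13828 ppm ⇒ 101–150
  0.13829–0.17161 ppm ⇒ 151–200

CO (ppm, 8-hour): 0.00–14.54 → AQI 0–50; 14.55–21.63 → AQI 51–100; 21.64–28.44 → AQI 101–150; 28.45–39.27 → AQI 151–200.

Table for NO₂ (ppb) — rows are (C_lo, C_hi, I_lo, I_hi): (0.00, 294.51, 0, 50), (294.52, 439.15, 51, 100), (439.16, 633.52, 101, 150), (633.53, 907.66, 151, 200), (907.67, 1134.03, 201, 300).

121

SO₂ 121: bracket 76–185 → index 101–150; slope 49/109, offset 45.
AQI = 101 + 49/109·45 ≈ 121.23 ⇒ 121.
O₃: 0.14418 ∈ [0.13829, 0.17161] ↔ index [151, 200].
151 + (0.14418−0.13829)·(200−151)/(0.17161−0.13829) = 151 + 0.00589·49/0.03332 ≈ 159.66, so AQI = 160.
CO: 18.54 ∈ [14.55, 21.63] ↔ index [51, 100].
51 + (18.54−14.55)·(100−51)/(21.63−14.55) = 51 + 3.99·49/7.08 ≈ 78.61, so AQI = 79.
NO₂: 156.00 ∈ [0.00, 294.51] ↔ index [0, 50].
0 + (156.00−0.00)·(50−0)/(294.51−0.00) = 0 + 156.00·50/294.51 ≈ 26.48, so AQI = 26.
Sub-indices: SO₂→121, O₃→160, CO→79, NO₂→26. Ranked high→low: 160, 121, 79, 26. Second-highest sub-index = 121.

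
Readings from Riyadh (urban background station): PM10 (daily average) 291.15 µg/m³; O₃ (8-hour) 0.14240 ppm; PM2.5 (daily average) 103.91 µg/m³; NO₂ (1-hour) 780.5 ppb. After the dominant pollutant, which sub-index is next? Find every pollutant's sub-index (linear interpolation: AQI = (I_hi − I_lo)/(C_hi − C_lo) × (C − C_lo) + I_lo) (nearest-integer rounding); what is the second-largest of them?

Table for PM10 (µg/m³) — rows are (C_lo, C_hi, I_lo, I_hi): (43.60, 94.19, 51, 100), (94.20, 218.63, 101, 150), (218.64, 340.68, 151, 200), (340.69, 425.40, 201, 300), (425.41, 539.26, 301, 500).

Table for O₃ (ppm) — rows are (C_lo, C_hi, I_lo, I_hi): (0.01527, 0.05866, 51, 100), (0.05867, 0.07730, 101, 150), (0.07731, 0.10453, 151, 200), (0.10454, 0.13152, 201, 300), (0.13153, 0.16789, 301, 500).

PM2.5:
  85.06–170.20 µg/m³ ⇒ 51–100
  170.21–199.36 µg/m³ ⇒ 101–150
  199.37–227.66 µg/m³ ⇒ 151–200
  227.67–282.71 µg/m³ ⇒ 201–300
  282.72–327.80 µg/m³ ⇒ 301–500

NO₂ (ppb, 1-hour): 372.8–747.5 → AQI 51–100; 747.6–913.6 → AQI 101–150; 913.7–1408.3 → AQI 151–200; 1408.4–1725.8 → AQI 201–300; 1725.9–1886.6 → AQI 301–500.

180

PM10 291.15: bracket 218.64–340.68 → index 151–200; slope 49/122.04, offset 72.51.
AQI = 151 + 49/122.04·72.51 ≈ 180.11 ⇒ 180.
O₃: 0.14240 ∈ [0.13153, 0.16789] ↔ index [301, 500].
301 + (0.14240−0.13153)·(500−301)/(0.16789−0.13153) = 301 + 0.01087·199/0.03636 ≈ 360.49, so AQI = 360.
PM2.5 103.91: bracket 85.06–170.20 → index 51–100; slope 49/85.14, offset 18.85.
AQI = 51 + 49/85.14·18.85 ≈ 61.85 ⇒ 62.
NO₂: 780.5 ∈ [747.6, 913.6] ↔ index [101, 150].
101 + (780.5−747.6)·(150−101)/(913.6−747.6) = 101 + 32.9·49/166.0 ≈ 110.71, so AQI = 111.
Sub-indices: PM10→180, O₃→360, PM2.5→62, NO₂→111. Ranked high→low: 360, 180, 111, 62. Second-highest sub-index = 180.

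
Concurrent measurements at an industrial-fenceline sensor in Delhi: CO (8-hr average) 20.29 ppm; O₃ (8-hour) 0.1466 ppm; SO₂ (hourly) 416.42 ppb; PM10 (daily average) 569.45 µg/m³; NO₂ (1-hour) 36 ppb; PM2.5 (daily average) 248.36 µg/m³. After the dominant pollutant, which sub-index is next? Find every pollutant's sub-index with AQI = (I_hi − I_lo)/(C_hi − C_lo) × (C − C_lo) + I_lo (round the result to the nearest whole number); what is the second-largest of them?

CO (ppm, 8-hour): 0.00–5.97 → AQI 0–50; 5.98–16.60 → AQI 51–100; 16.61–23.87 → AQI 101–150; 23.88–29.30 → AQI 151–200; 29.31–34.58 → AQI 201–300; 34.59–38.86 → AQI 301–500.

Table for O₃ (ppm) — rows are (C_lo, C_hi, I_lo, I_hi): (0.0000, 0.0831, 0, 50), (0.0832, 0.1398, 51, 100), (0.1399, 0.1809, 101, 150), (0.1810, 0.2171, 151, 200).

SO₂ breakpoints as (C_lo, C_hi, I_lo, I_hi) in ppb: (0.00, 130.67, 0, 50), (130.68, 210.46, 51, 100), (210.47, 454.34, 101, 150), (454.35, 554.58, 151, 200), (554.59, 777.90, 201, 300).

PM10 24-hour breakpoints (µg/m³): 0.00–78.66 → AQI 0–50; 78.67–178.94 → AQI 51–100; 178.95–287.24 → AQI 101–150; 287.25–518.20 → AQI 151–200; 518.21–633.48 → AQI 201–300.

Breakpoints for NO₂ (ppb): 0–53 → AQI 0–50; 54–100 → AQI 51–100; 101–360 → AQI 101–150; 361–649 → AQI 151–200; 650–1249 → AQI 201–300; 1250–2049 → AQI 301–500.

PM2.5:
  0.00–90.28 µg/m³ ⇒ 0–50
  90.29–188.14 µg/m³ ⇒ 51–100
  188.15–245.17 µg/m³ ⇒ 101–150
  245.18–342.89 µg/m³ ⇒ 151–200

153

CO 20.29: bracket 16.61–23.87 → index 101–150; slope 49/7.26, offset 3.68.
AQI = 101 + 49/7.26·3.68 ≈ 125.84 ⇒ 126.
O₃: 0.1466 lies in 0.1399–0.1809, so I_lo=101, I_hi=150, C_lo=0.1399, C_hi=0.1809.
(150−101)/(0.1809−0.1399) × (0.1466−0.1399) + 101 = 49/0.0410 × 0.0067 + 101 ≈ 109.01 → 109.
SO₂ 416.42: bracket 210.47–454.34 → index 101–150; slope 49/243.87, offset 205.95.
AQI = 101 + 49/243.87·205.95 ≈ 142.38 ⇒ 142.
PM10: row 518.21–633.48 (AQI 201–300). (300−201)·(569.45−518.21)/(633.48−518.21) + 201 = 99·51.24/115.27 + 201 ≈ 245.01 → 245.
NO₂: 36 lies in 0–53, so I_lo=0, I_hi=50, C_lo=0, C_hi=53.
(50−0)/(53−0) × (36−0) + 0 = 50/53 × 36 + 0 ≈ 33.96 → 34.
PM2.5: 248.36 ∈ [245.18, 342.89] ↔ index [151, 200].
151 + (248.36−245.18)·(200−151)/(342.89−245.18) = 151 + 3.18·49/97.71 ≈ 152.59, so AQI = 153.
Sub-indices: CO→126, O₃→109, SO₂→142, PM10→245, NO₂→34, PM2.5→153. Ranked high→low: 245, 153, 142, 126, 109, 34. Second-highest sub-index = 153.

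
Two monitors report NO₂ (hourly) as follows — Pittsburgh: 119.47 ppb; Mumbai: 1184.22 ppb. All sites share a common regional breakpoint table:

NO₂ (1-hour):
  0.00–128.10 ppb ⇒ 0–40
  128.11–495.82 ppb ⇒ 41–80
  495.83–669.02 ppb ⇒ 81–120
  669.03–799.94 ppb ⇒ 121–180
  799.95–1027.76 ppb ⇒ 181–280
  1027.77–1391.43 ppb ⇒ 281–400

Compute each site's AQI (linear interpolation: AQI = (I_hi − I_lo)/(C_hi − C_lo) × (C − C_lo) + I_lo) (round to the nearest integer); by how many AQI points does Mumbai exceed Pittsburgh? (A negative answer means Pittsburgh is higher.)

295

Pittsburgh: 119.47 ∈ [0.00, 128.10] ↔ index [0, 40].
0 + (119.47−0.00)·(40−0)/(128.10−0.00) = 0 + 119.47·40/128.10 ≈ 37.31, so AQI = 37.
Mumbai 1184.22: bracket 1027.77–1391.43 → index 281–400; slope 119/363.66, offset 156.45.
AQI = 281 + 119/363.66·156.45 ≈ 332.19 ⇒ 332.
AQIs: Pittsburgh=37, Mumbai=332. Mumbai (332) − Pittsburgh (37) = 295.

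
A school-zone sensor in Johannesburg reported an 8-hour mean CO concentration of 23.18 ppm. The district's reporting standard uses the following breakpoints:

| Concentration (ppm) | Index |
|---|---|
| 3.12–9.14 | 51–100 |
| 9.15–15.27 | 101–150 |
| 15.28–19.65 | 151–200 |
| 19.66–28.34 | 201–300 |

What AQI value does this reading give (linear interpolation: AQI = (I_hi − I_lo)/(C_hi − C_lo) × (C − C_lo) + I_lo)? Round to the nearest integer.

CO: 23.18 lies in 19.66–28.34, so I_lo=201, I_hi=300, C_lo=19.66, C_hi=28.34.
(300−201)/(28.34−19.66) × (23.18−19.66) + 201 = 99/8.68 × 3.52 + 201 ≈ 241.15 → 241.
AQI 241 falls in the Very Unhealthy category.

241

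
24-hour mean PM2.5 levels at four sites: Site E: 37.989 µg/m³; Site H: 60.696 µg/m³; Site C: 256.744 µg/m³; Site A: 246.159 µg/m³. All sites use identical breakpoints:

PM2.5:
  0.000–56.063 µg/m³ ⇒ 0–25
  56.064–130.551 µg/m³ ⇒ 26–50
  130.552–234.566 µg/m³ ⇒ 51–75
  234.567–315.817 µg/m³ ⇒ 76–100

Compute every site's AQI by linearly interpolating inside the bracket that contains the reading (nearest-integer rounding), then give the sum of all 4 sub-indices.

206

Site E 37.989: bracket 0.000–56.063 → index 0–25; slope 25/56.063, offset 37.989.
AQI = 0 + 25/56.063·37.989 ≈ 16.94 ⇒ 17.
Site H: row 56.064–130.551 (AQI 26–50). (50−26)·(60.696−56.064)/(130.551−56.064) + 26 = 24·4.632/74.487 + 26 ≈ 27.49 → 27.
Site C: 256.744 lies in 234.567–315.817, so I_lo=76, I_hi=100, C_lo=234.567, C_hi=315.817.
(100−76)/(315.817−234.567) × (256.744−234.567) + 76 = 24/81.250 × 22.177 + 76 ≈ 82.55 → 83.
Site A 246.159: bracket 234.567–315.817 → index 76–100; slope 24/81.250, offset 11.592.
AQI = 76 + 24/81.250·11.592 ≈ 79.42 ⇒ 79.
AQIs: Site E=17, Site H=27, Site C=83, Site A=79. Sum = 17 + 27 + 83 + 79 = 206.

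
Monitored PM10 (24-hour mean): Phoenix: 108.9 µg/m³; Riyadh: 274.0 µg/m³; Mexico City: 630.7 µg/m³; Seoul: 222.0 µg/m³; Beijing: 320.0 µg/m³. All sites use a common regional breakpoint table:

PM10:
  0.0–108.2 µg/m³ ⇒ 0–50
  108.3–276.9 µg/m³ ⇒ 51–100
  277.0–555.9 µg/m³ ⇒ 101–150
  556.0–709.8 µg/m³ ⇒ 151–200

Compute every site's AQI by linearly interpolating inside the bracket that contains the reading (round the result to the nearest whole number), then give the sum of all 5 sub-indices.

Phoenix: row 108.3–276.9 (AQI 51–100). (100−51)·(108.9−108.3)/(276.9−108.3) + 51 = 49·0.6/168.6 + 51 ≈ 51.17 → 51.
Riyadh: 274.0 ∈ [108.3, 276.9] ↔ index [51, 100].
51 + (274.0−108.3)·(100−51)/(276.9−108.3) = 51 + 165.7·49/168.6 ≈ 99.16, so AQI = 99.
Mexico City: 630.7 lies in 556.0–709.8, so I_lo=151, I_hi=200, C_lo=556.0, C_hi=709.8.
(200−151)/(709.8−556.0) × (630.7−556.0) + 151 = 49/153.8 × 74.7 + 151 ≈ 174.80 → 175.
Seoul 222.0: bracket 108.3–276.9 → index 51–100; slope 49/168.6, offset 113.7.
AQI = 51 + 49/168.6·113.7 ≈ 84.04 ⇒ 84.
Beijing: 320.0 lies in 277.0–555.9, so I_lo=101, I_hi=150, C_lo=277.0, C_hi=555.9.
(150−101)/(555.9−277.0) × (320.0−277.0) + 101 = 49/278.9 × 43.0 + 101 ≈ 108.55 → 109.
AQIs: Phoenix=51, Riyadh=99, Mexico City=175, Seoul=84, Beijing=109. Sum = 51 + 99 + 175 + 84 + 109 = 518.

518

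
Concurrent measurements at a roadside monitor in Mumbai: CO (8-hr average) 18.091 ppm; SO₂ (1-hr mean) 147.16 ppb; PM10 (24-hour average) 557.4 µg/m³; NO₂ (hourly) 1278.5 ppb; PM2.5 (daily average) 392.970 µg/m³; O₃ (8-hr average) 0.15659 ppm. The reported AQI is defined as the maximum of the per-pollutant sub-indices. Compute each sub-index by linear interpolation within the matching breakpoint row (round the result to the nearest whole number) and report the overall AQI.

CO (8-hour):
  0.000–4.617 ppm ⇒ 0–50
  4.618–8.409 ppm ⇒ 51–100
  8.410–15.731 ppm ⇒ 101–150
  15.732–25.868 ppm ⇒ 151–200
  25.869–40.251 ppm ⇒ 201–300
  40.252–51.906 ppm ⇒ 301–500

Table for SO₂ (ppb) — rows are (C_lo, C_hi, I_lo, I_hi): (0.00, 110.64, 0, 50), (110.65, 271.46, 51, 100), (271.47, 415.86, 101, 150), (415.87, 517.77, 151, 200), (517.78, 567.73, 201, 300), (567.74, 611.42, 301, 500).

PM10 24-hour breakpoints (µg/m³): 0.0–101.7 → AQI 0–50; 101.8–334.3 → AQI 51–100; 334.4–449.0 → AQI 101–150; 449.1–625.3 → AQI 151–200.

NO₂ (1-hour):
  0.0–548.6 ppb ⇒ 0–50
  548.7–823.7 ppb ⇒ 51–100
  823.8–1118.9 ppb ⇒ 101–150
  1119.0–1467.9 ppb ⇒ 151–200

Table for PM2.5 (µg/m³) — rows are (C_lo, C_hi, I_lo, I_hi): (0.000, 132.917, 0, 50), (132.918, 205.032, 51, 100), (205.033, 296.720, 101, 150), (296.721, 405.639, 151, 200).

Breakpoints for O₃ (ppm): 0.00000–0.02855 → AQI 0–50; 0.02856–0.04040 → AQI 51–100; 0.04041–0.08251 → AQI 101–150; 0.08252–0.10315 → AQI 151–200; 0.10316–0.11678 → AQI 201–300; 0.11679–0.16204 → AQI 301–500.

476

CO: row 15.732–25.868 (AQI 151–200). (200−151)·(18.091−15.732)/(25.868−15.732) + 151 = 49·2.359/10.136 + 151 ≈ 162.40 → 162.
SO₂ 147.16: bracket 110.65–271.46 → index 51–100; slope 49/160.81, offset 36.51.
AQI = 51 + 49/160.81·36.51 ≈ 62.12 ⇒ 62.
PM10: 557.4 lies in 449.1–625.3, so I_lo=151, I_hi=200, C_lo=449.1, C_hi=625.3.
(200−151)/(625.3−449.1) × (557.4−449.1) + 151 = 49/176.2 × 108.3 + 151 ≈ 181.12 → 181.
NO₂: 1278.5 ∈ [1119.0, 1467.9] ↔ index [151, 200].
151 + (1278.5−1119.0)·(200−151)/(1467.9−1119.0) = 151 + 159.5·49/348.9 ≈ 173.40, so AQI = 173.
PM2.5: 392.970 lies in 296.721–405.639, so I_lo=151, I_hi=200, C_lo=296.721, C_hi=405.639.
(200−151)/(405.639−296.721) × (392.970−296.721) + 151 = 49/108.918 × 96.249 + 151 ≈ 194.30 → 194.
O₃ 0.15659: bracket 0.11679–0.16204 → index 301–500; slope 199/0.04525, offset 0.03980.
AQI = 301 + 199/0.04525·0.03980 ≈ 476.03 ⇒ 476.
Sub-indices: CO→162, SO₂→62, PM10→181, NO₂→173, PM2.5→194, O₃→476. Overall AQI = max = 476; dominant pollutant is O₃.
AQI 476: Hazardous.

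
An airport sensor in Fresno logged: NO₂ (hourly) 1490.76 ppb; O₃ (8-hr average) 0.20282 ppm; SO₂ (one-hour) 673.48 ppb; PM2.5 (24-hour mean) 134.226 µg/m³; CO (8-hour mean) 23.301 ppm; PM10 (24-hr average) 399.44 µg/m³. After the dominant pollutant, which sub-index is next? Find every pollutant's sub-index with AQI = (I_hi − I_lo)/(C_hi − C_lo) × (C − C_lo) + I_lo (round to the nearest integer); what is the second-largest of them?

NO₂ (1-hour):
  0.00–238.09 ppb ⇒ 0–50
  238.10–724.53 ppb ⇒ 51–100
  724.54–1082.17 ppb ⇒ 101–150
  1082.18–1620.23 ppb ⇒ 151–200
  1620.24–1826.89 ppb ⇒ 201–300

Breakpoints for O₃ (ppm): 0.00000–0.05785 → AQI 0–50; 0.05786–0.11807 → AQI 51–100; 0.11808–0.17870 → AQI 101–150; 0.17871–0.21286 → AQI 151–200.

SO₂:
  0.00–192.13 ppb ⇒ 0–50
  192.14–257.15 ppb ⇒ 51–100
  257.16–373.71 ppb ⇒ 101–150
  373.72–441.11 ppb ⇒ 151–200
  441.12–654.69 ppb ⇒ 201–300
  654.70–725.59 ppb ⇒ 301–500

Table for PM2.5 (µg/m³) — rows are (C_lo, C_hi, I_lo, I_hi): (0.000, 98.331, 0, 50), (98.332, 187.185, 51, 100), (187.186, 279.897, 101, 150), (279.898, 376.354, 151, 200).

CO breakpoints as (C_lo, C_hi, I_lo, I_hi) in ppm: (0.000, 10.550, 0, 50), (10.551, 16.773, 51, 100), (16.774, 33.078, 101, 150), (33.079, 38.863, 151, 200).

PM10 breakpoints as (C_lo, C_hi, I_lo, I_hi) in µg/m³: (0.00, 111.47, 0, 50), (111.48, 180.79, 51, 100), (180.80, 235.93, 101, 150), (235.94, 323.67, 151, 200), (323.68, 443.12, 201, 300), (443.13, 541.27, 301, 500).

264

NO₂: 1490.76 lies in 1082.18–1620.23, so I_lo=151, I_hi=200, C_lo=1082.18, C_hi=1620.23.
(200−151)/(1620.23−1082.18) × (1490.76−1082.18) + 151 = 49/538.05 × 408.58 + 151 ≈ 188.21 → 188.
O₃ 0.20282: bracket 0.17871–0.21286 → index 151–200; slope 49/0.03415, offset 0.02411.
AQI = 151 + 49/0.03415·0.02411 ≈ 185.59 ⇒ 186.
SO₂ 673.48: bracket 654.70–725.59 → index 301–500; slope 199/70.89, offset 18.78.
AQI = 301 + 199/70.89·18.78 ≈ 353.72 ⇒ 354.
PM2.5: row 98.332–187.185 (AQI 51–100). (100−51)·(134.226−98.332)/(187.185−98.332) + 51 = 49·35.894/88.853 + 51 ≈ 70.79 → 71.
CO 23.301: bracket 16.774–33.078 → index 101–150; slope 49/16.304, offset 6.527.
AQI = 101 + 49/16.304·6.527 ≈ 120.62 ⇒ 121.
PM10: 399.44 ∈ [323.68, 443.12] ↔ index [201, 300].
201 + (399.44−323.68)·(300−201)/(443.12−323.68) = 201 + 75.76·99/119.44 ≈ 263.80, so AQI = 264.
Sub-indices: NO₂→188, O₃→186, SO₂→354, PM2.5→71, CO→121, PM10→264. Ranked high→low: 354, 264, 188, 186, 121, 71. Second-highest sub-index = 264.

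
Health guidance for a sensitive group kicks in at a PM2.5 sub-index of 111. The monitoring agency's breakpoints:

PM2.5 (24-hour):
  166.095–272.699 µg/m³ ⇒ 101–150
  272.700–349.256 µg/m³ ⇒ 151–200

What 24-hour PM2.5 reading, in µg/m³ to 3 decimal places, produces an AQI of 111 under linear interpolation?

187.851

AQI 111 lies in the 101–150 band, which corresponds to 166.095–272.699 µg/m³.
C = 166.095 + (111−101)×(272.699−166.095)/(150−101) = 166.095 + 10×106.604/49 ≈ 187.85092 µg/m³ → 187.851 µg/m³ to 3 dp.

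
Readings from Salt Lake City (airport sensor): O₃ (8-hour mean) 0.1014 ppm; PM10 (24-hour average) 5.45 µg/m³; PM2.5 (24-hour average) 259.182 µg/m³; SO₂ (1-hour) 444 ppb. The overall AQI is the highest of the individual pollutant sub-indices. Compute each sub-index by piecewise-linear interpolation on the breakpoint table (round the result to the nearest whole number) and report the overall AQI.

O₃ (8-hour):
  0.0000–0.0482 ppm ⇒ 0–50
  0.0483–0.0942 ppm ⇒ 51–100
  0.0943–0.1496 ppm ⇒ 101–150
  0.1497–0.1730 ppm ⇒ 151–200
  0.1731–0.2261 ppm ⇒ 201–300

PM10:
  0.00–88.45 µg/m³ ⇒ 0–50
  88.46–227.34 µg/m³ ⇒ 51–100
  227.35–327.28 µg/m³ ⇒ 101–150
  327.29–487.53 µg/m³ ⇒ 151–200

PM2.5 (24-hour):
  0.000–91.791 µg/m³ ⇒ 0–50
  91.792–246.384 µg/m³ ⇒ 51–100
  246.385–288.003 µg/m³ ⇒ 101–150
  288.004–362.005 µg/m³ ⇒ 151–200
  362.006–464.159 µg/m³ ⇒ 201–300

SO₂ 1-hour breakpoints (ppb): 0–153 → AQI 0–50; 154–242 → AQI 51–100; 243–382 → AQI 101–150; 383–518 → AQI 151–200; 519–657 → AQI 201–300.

173

O₃: row 0.0943–0.1496 (AQI 101–150). (150−101)·(0.1014−0.0943)/(0.1496−0.0943) + 101 = 49·0.0071/0.0553 + 101 ≈ 107.29 → 107.
PM10: row 0.00–88.45 (AQI 0–50). (50−0)·(5.45−0.00)/(88.45−0.00) + 0 = 50·5.45/88.45 + 0 ≈ 3.08 → 3.
PM2.5: 259.182 lies in 246.385–288.003, so I_lo=101, I_hi=150, C_lo=246.385, C_hi=288.003.
(150−101)/(288.003−246.385) × (259.182−246.385) + 101 = 49/41.618 × 12.797 + 101 ≈ 116.07 → 116.
SO₂: 444 ∈ [383, 518] ↔ index [151, 200].
151 + (444−383)·(200−151)/(518−383) = 151 + 61·49/135 ≈ 173.14, so AQI = 173.
Sub-indices: O₃→107, PM10→3, PM2.5→116, SO₂→173. Overall AQI = max = 173; dominant pollutant is SO₂.
AQI 173: Unhealthy.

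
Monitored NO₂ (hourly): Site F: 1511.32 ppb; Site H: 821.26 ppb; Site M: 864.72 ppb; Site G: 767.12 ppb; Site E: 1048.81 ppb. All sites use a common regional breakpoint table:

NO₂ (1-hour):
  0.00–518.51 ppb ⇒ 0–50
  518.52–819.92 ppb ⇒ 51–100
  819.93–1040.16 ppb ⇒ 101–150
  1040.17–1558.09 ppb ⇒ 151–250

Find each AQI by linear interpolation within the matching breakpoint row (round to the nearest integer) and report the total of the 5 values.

Site F: 1511.32 lies in 1040.17–1558.09, so I_lo=151, I_hi=250, C_lo=1040.17, C_hi=1558.09.
(250−151)/(1558.09−1040.17) × (1511.32−1040.17) + 151 = 99/517.92 × 471.15 + 151 ≈ 241.06 → 241.
Site H: 821.26 lies in 819.93–1040.16, so I_lo=101, I_hi=150, C_lo=819.93, C_hi=1040.16.
(150−101)/(1040.16−819.93) × (821.26−819.93) + 101 = 49/220.23 × 1.33 + 101 ≈ 101.30 → 101.
Site M 864.72: bracket 819.93–1040.16 → index 101–150; slope 49/220.23, offset 44.79.
AQI = 101 + 49/220.23·44.79 ≈ 110.97 ⇒ 111.
Site G: row 518.52–819.92 (AQI 51–100). (100−51)·(767.12−518.52)/(819.92−518.52) + 51 = 49·248.60/301.40 + 51 ≈ 91.42 → 91.
Site E: row 1040.17–1558.09 (AQI 151–250). (250−151)·(1048.81−1040.17)/(1558.09−1040.17) + 151 = 99·8.64/517.92 + 151 ≈ 152.65 → 153.
AQIs: Site F=241, Site H=101, Site M=111, Site G=91, Site E=153. Sum = 241 + 101 + 111 + 91 + 153 = 697.

697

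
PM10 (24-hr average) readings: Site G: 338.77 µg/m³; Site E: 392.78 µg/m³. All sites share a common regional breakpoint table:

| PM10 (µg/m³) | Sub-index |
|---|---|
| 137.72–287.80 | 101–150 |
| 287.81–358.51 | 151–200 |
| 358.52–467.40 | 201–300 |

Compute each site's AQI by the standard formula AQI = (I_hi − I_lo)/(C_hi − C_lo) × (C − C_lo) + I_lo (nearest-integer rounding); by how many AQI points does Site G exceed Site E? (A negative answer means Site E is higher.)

Site G 338.77: bracket 287.81–358.51 → index 151–200; slope 49/70.70, offset 50.96.
AQI = 151 + 49/70.70·50.96 ≈ 186.32 ⇒ 186.
Site E: row 358.52–467.40 (AQI 201–300). (300−201)·(392.78−358.52)/(467.40−358.52) + 201 = 99·34.26/108.88 + 201 ≈ 232.15 → 232.
AQIs: Site G=186, Site E=232. Site G (186) − Site E (232) = -46.

-46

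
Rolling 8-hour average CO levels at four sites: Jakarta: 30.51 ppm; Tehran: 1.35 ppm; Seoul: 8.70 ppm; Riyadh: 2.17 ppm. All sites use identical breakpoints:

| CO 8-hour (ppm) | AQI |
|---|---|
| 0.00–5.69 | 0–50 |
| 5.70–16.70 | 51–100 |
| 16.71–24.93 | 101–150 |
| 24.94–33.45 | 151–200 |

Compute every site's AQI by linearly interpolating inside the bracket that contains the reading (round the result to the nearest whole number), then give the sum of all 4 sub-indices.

Jakarta: row 24.94–33.45 (AQI 151–200). (200−151)·(30.51−24.94)/(33.45−24.94) + 151 = 49·5.57/8.51 + 151 ≈ 183.07 → 183.
Tehran: 1.35 lies in 0.00–5.69, so I_lo=0, I_hi=50, C_lo=0.00, C_hi=5.69.
(50−0)/(5.69−0.00) × (1.35−0.00) + 0 = 50/5.69 × 1.35 + 0 ≈ 11.86 → 12.
Seoul: 8.70 lies in 5.70–16.70, so I_lo=51, I_hi=100, C_lo=5.70, C_hi=16.70.
(100−51)/(16.70−5.70) × (8.70−5.70) + 51 = 49/11.00 × 3.00 + 51 ≈ 64.36 → 64.
Riyadh: row 0.00–5.69 (AQI 0–50). (50−0)·(2.17−0.00)/(5.69−0.00) + 0 = 50·2.17/5.69 + 0 ≈ 19.07 → 19.
AQIs: Jakarta=183, Tehran=12, Seoul=64, Riyadh=19. Sum = 183 + 12 + 64 + 19 = 278.

278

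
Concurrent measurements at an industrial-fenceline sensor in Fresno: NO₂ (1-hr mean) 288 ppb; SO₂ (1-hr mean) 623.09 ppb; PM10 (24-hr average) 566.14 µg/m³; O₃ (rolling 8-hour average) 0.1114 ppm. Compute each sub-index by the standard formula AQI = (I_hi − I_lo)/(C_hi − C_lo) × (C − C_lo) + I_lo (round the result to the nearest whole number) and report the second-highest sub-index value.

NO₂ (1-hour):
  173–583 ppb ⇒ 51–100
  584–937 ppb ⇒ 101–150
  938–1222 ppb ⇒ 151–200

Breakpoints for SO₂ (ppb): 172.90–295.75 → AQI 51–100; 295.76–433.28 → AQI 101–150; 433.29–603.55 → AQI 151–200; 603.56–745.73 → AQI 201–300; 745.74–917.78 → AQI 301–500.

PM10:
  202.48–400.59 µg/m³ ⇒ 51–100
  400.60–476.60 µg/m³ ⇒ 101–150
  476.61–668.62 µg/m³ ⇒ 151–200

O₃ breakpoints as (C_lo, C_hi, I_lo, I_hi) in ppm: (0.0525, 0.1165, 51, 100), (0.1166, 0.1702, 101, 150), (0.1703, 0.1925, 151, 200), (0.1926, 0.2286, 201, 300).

NO₂ 288: bracket 173–583 → index 51–100; slope 49/410, offset 115.
AQI = 51 + 49/410·115 ≈ 64.74 ⇒ 65.
SO₂: 623.09 lies in 603.56–745.73, so I_lo=201, I_hi=300, C_lo=603.56, C_hi=745.73.
(300−201)/(745.73−603.56) × (623.09−603.56) + 201 = 99/142.17 × 19.53 + 201 ≈ 214.60 → 215.
PM10 566.14: bracket 476.61–668.62 → index 151–200; slope 49/192.01, offset 89.53.
AQI = 151 + 49/192.01·89.53 ≈ 173.85 ⇒ 174.
O₃: row 0.0525–0.1165 (AQI 51–100). (100−51)·(0.1114−0.0525)/(0.1165−0.0525) + 51 = 49·0.0589/0.0640 + 51 ≈ 96.10 → 96.
Sub-indices: NO₂→65, SO₂→215, PM10→174, O₃→96. Ranked high→low: 215, 174, 96, 65. Second-highest sub-index = 174.

174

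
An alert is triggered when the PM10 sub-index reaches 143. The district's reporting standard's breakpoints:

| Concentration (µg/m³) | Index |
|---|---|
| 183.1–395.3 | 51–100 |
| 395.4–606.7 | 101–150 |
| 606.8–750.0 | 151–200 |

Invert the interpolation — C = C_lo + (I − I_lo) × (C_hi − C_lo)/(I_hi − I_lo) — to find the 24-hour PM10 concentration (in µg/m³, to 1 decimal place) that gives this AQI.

576.5

AQI 143 lies in the 101–150 band, which corresponds to 395.4–606.7 µg/m³.
C = 395.4 + (143−101)×(606.7−395.4)/(150−101) = 395.4 + 42×211.3/49 ≈ 576.514 µg/m³ → 576.5 µg/m³ to 1 dp.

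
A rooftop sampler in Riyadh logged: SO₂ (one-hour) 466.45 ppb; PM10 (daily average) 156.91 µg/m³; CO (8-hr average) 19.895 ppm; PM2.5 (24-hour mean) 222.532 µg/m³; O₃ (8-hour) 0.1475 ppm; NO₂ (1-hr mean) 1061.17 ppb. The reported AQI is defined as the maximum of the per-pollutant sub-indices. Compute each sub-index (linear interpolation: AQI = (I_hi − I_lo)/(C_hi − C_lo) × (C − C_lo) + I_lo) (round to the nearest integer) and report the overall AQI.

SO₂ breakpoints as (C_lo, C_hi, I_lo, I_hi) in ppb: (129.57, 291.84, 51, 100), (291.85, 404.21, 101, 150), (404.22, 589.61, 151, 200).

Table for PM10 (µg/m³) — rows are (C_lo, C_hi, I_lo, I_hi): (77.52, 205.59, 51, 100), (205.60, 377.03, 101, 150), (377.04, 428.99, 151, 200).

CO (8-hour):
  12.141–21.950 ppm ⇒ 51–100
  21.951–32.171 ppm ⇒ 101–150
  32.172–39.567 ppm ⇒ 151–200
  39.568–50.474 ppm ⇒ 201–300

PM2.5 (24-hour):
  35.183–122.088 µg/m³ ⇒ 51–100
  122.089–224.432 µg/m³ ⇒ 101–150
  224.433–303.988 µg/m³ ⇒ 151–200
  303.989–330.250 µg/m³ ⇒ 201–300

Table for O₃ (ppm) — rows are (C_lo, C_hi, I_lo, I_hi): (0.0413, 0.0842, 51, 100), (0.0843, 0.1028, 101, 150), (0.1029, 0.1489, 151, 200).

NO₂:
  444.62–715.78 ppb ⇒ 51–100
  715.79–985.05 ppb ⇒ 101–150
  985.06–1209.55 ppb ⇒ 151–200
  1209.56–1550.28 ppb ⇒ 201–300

199

SO₂ 466.45: bracket 404.22–589.61 → index 151–200; slope 49/185.39, offset 62.23.
AQI = 151 + 49/185.39·62.23 ≈ 167.45 ⇒ 167.
PM10 156.91: bracket 77.52–205.59 → index 51–100; slope 49/128.07, offset 79.39.
AQI = 51 + 49/128.07·79.39 ≈ 81.37 ⇒ 81.
CO: 19.895 ∈ [12.141, 21.950] ↔ index [51, 100].
51 + (19.895−12.141)·(100−51)/(21.950−12.141) = 51 + 7.754·49/9.809 ≈ 89.73, so AQI = 90.
PM2.5: row 122.089–224.432 (AQI 101–150). (150−101)·(222.532−122.089)/(224.432−122.089) + 101 = 49·100.443/102.343 + 101 ≈ 149.09 → 149.
O₃ 0.1475: bracket 0.1029–0.1489 → index 151–200; slope 49/0.0460, offset 0.0446.
AQI = 151 + 49/0.0460·0.0446 ≈ 198.51 ⇒ 199.
NO₂: 1061.17 lies in 985.06–1209.55, so I_lo=151, I_hi=200, C_lo=985.06, C_hi=1209.55.
(200−151)/(1209.55−985.06) × (1061.17−985.06) + 151 = 49/224.49 × 76.11 + 151 ≈ 167.61 → 168.
Sub-indices: SO₂→167, PM10→81, CO→90, PM2.5→149, O₃→199, NO₂→168. Overall AQI = max = 199; dominant pollutant is O₃.
AQI 199: Unhealthy.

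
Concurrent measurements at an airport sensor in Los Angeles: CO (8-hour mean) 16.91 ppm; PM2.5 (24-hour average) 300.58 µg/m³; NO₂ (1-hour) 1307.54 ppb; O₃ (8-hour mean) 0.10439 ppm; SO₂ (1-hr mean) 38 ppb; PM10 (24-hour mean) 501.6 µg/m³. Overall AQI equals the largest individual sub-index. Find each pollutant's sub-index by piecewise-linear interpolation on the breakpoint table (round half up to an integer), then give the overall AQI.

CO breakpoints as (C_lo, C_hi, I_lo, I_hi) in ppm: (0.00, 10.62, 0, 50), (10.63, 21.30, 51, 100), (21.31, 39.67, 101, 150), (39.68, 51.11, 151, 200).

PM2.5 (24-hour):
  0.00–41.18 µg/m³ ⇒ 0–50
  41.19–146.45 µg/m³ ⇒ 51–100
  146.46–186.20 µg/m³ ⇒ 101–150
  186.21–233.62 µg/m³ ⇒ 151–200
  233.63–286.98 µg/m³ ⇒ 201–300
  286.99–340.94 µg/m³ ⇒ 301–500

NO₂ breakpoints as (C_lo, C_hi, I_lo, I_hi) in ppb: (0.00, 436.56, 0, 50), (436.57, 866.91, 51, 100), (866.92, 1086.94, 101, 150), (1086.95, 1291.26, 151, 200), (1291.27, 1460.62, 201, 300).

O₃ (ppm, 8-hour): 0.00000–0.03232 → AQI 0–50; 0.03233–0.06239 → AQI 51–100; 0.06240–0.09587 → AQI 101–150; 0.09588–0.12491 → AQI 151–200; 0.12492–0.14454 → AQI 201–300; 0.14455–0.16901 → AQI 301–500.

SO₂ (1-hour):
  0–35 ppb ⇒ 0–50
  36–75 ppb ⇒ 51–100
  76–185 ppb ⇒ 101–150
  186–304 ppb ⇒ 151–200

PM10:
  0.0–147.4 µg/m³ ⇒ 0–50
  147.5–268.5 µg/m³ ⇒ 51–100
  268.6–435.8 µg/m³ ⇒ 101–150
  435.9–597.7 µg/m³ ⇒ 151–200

351

CO: row 10.63–21.30 (AQI 51–100). (100−51)·(16.91−10.63)/(21.30−10.63) + 51 = 49·6.28/10.67 + 51 ≈ 79.84 → 80.
PM2.5: 300.58 ∈ [286.99, 340.94] ↔ index [301, 500].
301 + (300.58−286.99)·(500−301)/(340.94−286.99) = 301 + 13.59·199/53.95 ≈ 351.13, so AQI = 351.
NO₂ 1307.54: bracket 1291.27–1460.62 → index 201–300; slope 99/169.35, offset 16.27.
AQI = 201 + 99/169.35·16.27 ≈ 210.51 ⇒ 211.
O₃: row 0.09588–0.12491 (AQI 151–200). (200−151)·(0.10439−0.09588)/(0.12491−0.09588) + 151 = 49·0.00851/0.02903 + 151 ≈ 165.36 → 165.
SO₂: 38 ∈ [36, 75] ↔ index [51, 100].
51 + (38−36)·(100−51)/(75−36) = 51 + 2·49/39 ≈ 53.51, so AQI = 54.
PM10: row 435.9–597.7 (AQI 151–200). (200−151)·(501.6−435.9)/(597.7−435.9) + 151 = 49·65.7/161.8 + 151 ≈ 170.90 → 171.
Sub-indices: CO→80, PM2.5→351, NO₂→211, O₃→165, SO₂→54, PM10→171. Overall AQI = max = 351; dominant pollutant is PM2.5.
AQI 351: Hazardous.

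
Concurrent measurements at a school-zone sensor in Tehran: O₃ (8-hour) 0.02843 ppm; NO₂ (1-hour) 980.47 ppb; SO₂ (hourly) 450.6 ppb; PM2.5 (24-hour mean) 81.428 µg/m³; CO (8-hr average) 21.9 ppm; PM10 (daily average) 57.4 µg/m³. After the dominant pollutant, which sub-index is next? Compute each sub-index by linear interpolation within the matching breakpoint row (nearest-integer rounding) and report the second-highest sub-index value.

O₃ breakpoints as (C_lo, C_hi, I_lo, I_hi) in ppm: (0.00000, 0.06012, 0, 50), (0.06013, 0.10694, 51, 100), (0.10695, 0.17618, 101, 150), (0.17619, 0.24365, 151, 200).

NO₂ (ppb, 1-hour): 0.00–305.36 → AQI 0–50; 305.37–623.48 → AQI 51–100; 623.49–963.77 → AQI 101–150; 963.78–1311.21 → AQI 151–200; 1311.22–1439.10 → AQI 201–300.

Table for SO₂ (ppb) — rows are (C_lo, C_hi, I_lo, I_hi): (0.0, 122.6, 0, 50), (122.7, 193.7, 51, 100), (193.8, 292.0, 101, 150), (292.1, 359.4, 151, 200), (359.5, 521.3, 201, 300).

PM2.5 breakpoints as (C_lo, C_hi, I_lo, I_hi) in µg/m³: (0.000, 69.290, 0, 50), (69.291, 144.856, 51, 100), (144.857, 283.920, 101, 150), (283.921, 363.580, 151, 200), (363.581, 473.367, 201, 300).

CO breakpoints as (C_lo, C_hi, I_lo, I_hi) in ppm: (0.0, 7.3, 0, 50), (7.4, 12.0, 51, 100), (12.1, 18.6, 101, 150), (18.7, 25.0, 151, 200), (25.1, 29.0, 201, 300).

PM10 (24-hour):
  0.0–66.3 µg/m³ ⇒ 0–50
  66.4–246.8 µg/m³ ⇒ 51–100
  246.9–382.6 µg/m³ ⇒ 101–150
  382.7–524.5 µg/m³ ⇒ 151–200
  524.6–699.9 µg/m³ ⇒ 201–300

176

O₃: 0.02843 lies in 0.00000–0.06012, so I_lo=0, I_hi=50, C_lo=0.00000, C_hi=0.06012.
(50−0)/(0.06012−0.00000) × (0.02843−0.00000) + 0 = 50/0.06012 × 0.02843 + 0 ≈ 23.64 → 24.
NO₂: row 963.78–1311.21 (AQI 151–200). (200−151)·(980.47−963.78)/(1311.21−963.78) + 151 = 49·16.69/347.43 + 151 ≈ 153.35 → 153.
SO₂: 450.6 ∈ [359.5, 521.3] ↔ index [201, 300].
201 + (450.6−359.5)·(300−201)/(521.3−359.5) = 201 + 91.1·99/161.8 ≈ 256.74, so AQI = 257.
PM2.5: 81.428 lies in 69.291–144.856, so I_lo=51, I_hi=100, C_lo=69.291, C_hi=144.856.
(100−51)/(144.856−69.291) × (81.428−69.291) + 51 = 49/75.565 × 12.137 + 51 ≈ 58.87 → 59.
CO 21.9: bracket 18.7–25.0 → index 151–200; slope 49/6.3, offset 3.2.
AQI = 151 + 49/6.3·3.2 ≈ 175.89 ⇒ 176.
PM10: 57.4 ∈ [0.0, 66.3] ↔ index [0, 50].
0 + (57.4−0.0)·(50−0)/(66.3−0.0) = 0 + 57.4·50/66.3 ≈ 43.29, so AQI = 43.
Sub-indices: O₃→24, NO₂→153, SO₂→257, PM2.5→59, CO→176, PM10→43. Ranked high→low: 257, 176, 153, 59, 43, 24. Second-highest sub-index = 176.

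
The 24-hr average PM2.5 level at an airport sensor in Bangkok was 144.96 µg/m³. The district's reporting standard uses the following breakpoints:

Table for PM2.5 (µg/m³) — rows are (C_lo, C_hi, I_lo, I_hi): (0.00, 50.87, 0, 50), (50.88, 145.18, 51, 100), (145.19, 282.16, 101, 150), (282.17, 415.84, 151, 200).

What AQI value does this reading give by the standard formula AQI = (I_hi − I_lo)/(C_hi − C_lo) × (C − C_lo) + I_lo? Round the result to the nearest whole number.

PM2.5 144.96: bracket 50.88–145.18 → index 51–100; slope 49/94.30, offset 94.08.
AQI = 51 + 49/94.30·94.08 ≈ 99.89 ⇒ 100.

100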